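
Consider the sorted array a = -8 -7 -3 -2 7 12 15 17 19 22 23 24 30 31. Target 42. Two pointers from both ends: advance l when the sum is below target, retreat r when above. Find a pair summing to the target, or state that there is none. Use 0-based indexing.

(12, 30)

[0,13] -8+31=23 <42 → l++
[1,13] -7+31=24 <42 → l++
[2,13] -3+31=28 <42 → l++
[3,13] -2+31=29 <42 → l++
[4,13] 7+31=38 <42 → l++
[5,13] 12+31=43 >42 → r--
[5,12] 12+30=42 → found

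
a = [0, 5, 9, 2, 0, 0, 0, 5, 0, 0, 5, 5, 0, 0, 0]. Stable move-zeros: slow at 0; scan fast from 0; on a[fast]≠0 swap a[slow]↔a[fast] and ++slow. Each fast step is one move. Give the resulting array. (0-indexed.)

(s=0,f=0) a[fast]=0 → fast++
(s=0,f=1) a[fast]=5≠0 swap→a[0]=5 → slow++,fast++
(s=1,f=2) a[fast]=9≠0 swap→a[1]=9 → slow++,fast++
(s=2,f=3) a[fast]=2≠0 swap→a[2]=2 → slow++,fast++
(s=3,f=4) a[fast]=0 → fast++
(s=3,f=5) a[fast]=0 → fast++
(s=3,f=6) a[fast]=0 → fast++
(s=3,f=7) a[fast]=5≠0 swap→a[3]=5 → slow++,fast++
(s=4,f=8) a[fast]=0 → fast++
(s=4,f=9) a[fast]=0 → fast++
(s=4,f=10) a[fast]=5≠0 swap→a[4]=5 → slow++,fast++
(s=5,f=11) a[fast]=5≠0 swap→a[5]=5 → slow++,fast++
(s=6,f=12) a[fast]=0 → fast++
(s=6,f=13) a[fast]=0 → fast++
(s=6,f=14) a[fast]=0 → fast++

[5, 9, 2, 5, 5, 5, 0, 0, 0, 0, 0, 0, 0, 0, 0]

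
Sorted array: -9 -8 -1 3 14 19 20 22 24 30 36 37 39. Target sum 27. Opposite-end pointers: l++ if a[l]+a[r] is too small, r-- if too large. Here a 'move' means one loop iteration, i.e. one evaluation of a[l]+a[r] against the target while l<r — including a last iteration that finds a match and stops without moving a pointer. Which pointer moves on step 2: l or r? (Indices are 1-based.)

l=1 r=13: -9+39=30 >27, r--
l=1 r=12: -9+37=28 >27, r--

r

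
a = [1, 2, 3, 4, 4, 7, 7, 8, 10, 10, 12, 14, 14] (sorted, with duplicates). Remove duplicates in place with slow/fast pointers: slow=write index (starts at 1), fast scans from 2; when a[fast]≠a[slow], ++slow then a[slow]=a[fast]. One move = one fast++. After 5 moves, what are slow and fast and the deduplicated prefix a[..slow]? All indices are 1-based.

slow=5, fast=7, prefix=[1, 2, 3, 4, 7]

slow=1 fast=2: a[fast]=2≠a[slow]=1 write a[2]=2, slow++,fast++
slow=2 fast=3: a[fast]=3≠a[slow]=2 write a[3]=3, slow++,fast++
slow=3 fast=4: a[fast]=4≠a[slow]=3 write a[4]=4, slow++,fast++
slow=4 fast=5: a[fast]=4=a[slow] dup, fast++
slow=4 fast=6: a[fast]=7≠a[slow]=4 write a[5]=7, slow++,fast++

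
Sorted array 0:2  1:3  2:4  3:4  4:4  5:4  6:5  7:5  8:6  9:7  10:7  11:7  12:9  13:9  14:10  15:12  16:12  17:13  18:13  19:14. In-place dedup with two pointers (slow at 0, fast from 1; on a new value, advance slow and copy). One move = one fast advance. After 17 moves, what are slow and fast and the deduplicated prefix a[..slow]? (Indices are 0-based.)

slow=0 fast=1: a[fast]=3≠a[slow]=2 write a[1]=3, slow++,fast++
slow=1 fast=2: a[fast]=4≠a[slow]=3 write a[2]=4, slow++,fast++
slow=2 fast=3: a[fast]=4=a[slow] dup, fast++
slow=2 fast=4: a[fast]=4=a[slow] dup, fast++
slow=2 fast=5: a[fast]=4=a[slow] dup, fast++
slow=2 fast=6: a[fast]=5≠a[slow]=4 write a[3]=5, slow++,fast++
slow=3 fast=7: a[fast]=5=a[slow] dup, fast++
slow=3 fast=8: a[fast]=6≠a[slow]=5 write a[4]=6, slow++,fast++
slow=4 fast=9: a[fast]=7≠a[slow]=6 write a[5]=7, slow++,fast++
slow=5 fast=10: a[fast]=7=a[slow] dup, fast++
slow=5 fast=11: a[fast]=7=a[slow] dup, fast++
slow=5 fast=12: a[fast]=9≠a[slow]=7 write a[6]=9, slow++,fast++
slow=6 fast=13: a[fast]=9=a[slow] dup, fast++
slow=6 fast=14: a[fast]=10≠a[slow]=9 write a[7]=10, slow++,fast++
slow=7 fast=15: a[fast]=12≠a[slow]=10 write a[8]=12, slow++,fast++
slow=8 fast=16: a[fast]=12=a[slow] dup, fast++
slow=8 fast=17: a[fast]=13≠a[slow]=12 write a[9]=13, slow++,fast++

slow=9, fast=18, prefix=[2, 3, 4, 5, 6, 7, 9, 10, 12, 13]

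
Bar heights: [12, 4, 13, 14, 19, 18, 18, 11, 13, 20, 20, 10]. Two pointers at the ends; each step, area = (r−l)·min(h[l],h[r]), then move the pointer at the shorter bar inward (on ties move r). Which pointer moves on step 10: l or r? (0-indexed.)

l

[0,11] min(12,10)*11=110 best=110 * → r--
[0,10] min(12,20)*10=120 best=120 * → l++
[1,10] min(4,20)*9=36 best=120 → l++
[2,10] min(13,20)*8=104 best=120 → l++
[3,10] min(14,20)*7=98 best=120 → l++
[4,10] min(19,20)*6=114 best=120 → l++
[5,10] min(18,20)*5=90 best=120 → l++
[6,10] min(18,20)*4=72 best=120 → l++
[7,10] min(11,20)*3=33 best=120 → l++
[8,10] min(13,20)*2=26 best=120 → l++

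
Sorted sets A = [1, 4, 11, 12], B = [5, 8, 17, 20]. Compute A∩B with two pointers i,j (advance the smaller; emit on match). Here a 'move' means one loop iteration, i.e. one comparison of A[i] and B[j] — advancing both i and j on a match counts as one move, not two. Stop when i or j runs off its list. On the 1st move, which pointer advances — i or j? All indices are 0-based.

i

i=0 j=0: 1<5, i++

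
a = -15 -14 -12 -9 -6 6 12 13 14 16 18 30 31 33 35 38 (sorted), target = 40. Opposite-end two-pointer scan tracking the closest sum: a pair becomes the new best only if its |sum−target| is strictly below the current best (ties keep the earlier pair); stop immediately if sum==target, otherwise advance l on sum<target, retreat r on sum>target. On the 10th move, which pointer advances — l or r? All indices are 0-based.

r

l=0 r=15: -15+38=23 d=17 *, l++
l=1 r=15: -14+38=24 d=16 *, l++
l=2 r=15: -12+38=26 d=14 *, l++
l=3 r=15: -9+38=29 d=11 *, l++
l=4 r=15: -6+38=32 d=8 *, l++
l=5 r=15: 6+38=44 d=4 *, r--
l=5 r=14: 6+35=41 d=1 *, r--
l=5 r=13: 6+33=39 d=1, l++
l=6 r=13: 12+33=45 d=5, r--
l=6 r=12: 12+31=43 d=3, r--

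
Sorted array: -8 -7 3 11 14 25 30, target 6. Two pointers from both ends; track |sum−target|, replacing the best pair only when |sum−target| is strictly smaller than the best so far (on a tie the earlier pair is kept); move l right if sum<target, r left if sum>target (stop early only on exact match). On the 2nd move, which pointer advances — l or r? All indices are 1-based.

r

[1,7] -8+30=22 d=16 * → r--
[1,6] -8+25=17 d=11 * → r--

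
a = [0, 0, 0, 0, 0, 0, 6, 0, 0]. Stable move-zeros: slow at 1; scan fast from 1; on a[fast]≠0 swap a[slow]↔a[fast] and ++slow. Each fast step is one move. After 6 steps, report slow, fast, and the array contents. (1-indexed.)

slow=1, fast=7, a=[0, 0, 0, 0, 0, 0, 6, 0, 0]

(s=1,f=1) a[fast]=0 → fast++
(s=1,f=2) a[fast]=0 → fast++
(s=1,f=3) a[fast]=0 → fast++
(s=1,f=4) a[fast]=0 → fast++
(s=1,f=5) a[fast]=0 → fast++
(s=1,f=6) a[fast]=0 → fast++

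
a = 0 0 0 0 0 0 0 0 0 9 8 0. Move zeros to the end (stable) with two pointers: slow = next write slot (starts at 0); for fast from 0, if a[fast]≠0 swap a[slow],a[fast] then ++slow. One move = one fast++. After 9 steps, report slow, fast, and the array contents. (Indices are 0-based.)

slow=0, fast=9, a=[0, 0, 0, 0, 0, 0, 0, 0, 0, 9, 8, 0]

slow=0 fast=0: a[fast]=0, fast++
slow=0 fast=1: a[fast]=0, fast++
slow=0 fast=2: a[fast]=0, fast++
slow=0 fast=3: a[fast]=0, fast++
slow=0 fast=4: a[fast]=0, fast++
slow=0 fast=5: a[fast]=0, fast++
slow=0 fast=6: a[fast]=0, fast++
slow=0 fast=7: a[fast]=0, fast++
slow=0 fast=8: a[fast]=0, fast++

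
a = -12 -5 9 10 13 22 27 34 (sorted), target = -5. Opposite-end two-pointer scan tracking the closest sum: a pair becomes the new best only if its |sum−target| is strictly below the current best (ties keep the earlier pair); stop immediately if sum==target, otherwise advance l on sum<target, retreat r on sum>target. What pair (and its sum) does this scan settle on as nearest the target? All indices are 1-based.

l=1 r=8: -12+34=22 d=27 *, r--
l=1 r=7: -12+27=15 d=20 *, r--
l=1 r=6: -12+22=10 d=15 *, r--
l=1 r=5: -12+13=1 d=6 *, r--
l=1 r=4: -12+10=-2 d=3 *, r--
l=1 r=3: -12+9=-3 d=2 *, r--
l=1 r=2: -12+-5=-17 d=12, l++

pair (-12, 9) with sum -3 (|Δ|=2)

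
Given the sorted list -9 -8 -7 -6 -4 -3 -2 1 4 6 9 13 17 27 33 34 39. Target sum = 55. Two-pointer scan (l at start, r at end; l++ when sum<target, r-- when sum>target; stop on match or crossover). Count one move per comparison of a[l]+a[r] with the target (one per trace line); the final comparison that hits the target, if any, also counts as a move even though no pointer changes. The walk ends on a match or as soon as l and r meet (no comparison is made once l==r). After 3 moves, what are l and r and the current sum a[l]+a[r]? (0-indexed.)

l=0 r=16: -9+39=30 <55, l++
l=1 r=16: -8+39=31 <55, l++
l=2 r=16: -7+39=32 <55, l++

l=3, r=16, sum=33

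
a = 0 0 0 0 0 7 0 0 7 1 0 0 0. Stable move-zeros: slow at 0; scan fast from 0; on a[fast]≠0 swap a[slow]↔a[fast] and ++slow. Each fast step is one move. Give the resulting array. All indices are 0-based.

[7, 7, 1, 0, 0, 0, 0, 0, 0, 0, 0, 0, 0]

slow=0 fast=0: a[fast]=0, fast++
slow=0 fast=1: a[fast]=0, fast++
slow=0 fast=2: a[fast]=0, fast++
slow=0 fast=3: a[fast]=0, fast++
slow=0 fast=4: a[fast]=0, fast++
slow=0 fast=5: a[fast]=7≠0 swap→a[0]=7, slow++,fast++
slow=1 fast=6: a[fast]=0, fast++
slow=1 fast=7: a[fast]=0, fast++
slow=1 fast=8: a[fast]=7≠0 swap→a[1]=7, slow++,fast++
slow=2 fast=9: a[fast]=1≠0 swap→a[2]=1, slow++,fast++
slow=3 fast=10: a[fast]=0, fast++
slow=3 fast=11: a[fast]=0, fast++
slow=3 fast=12: a[fast]=0, fast++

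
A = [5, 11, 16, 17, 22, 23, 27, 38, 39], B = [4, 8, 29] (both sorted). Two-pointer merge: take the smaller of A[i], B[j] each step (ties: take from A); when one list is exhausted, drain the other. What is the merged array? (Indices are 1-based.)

[i=1,j=1] A[i]=5>B[j]=4 take 4 → j++
[i=1,j=2] A[i]=5<=B[j]=8 take 5 → i++
[i=2,j=2] A[i]=11>B[j]=8 take 8 → j++
[i=2,j=3] A[i]=11<=B[j]=29 take 11 → i++
[i=3,j=3] A[i]=16<=B[j]=29 take 16 → i++
[i=4,j=3] A[i]=17<=B[j]=29 take 17 → i++
[i=5,j=3] A[i]=22<=B[j]=29 take 22 → i++
[i=6,j=3] A[i]=23<=B[j]=29 take 23 → i++
[i=7,j=3] A[i]=27<=B[j]=29 take 27 → i++
[i=8,j=3] A[i]=38>B[j]=29 take 29 → j++
[i=8,j=4] B done, take A[i]=38 → i++
[i=9,j=4] B done, take A[i]=39 → i++

[4, 5, 8, 11, 16, 17, 22, 23, 27, 29, 38, 39]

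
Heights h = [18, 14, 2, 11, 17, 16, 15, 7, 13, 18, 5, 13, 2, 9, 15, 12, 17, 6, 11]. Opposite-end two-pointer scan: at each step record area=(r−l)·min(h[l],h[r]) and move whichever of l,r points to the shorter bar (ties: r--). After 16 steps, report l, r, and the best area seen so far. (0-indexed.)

l=0, r=2, best area=272

l=0 r=18: min(18,11)*18=198 best=198 *, r--
l=0 r=17: min(18,6)*17=102 best=198, r--
l=0 r=16: min(18,17)*16=272 best=272 *, r--
l=0 r=15: min(18,12)*15=180 best=272, r--
l=0 r=14: min(18,15)*14=210 best=272, r--
l=0 r=13: min(18,9)*13=117 best=272, r--
l=0 r=12: min(18,2)*12=24 best=272, r--
l=0 r=11: min(18,13)*11=143 best=272, r--
l=0 r=10: min(18,5)*10=50 best=272, r--
l=0 r=9: min(18,18)*9=162 best=272, r--
l=0 r=8: min(18,13)*8=104 best=272, r--
l=0 r=7: min(18,7)*7=49 best=272, r--
l=0 r=6: min(18,15)*6=90 best=272, r--
l=0 r=5: min(18,16)*5=80 best=272, r--
l=0 r=4: min(18,17)*4=68 best=272, r--
l=0 r=3: min(18,11)*3=33 best=272, r--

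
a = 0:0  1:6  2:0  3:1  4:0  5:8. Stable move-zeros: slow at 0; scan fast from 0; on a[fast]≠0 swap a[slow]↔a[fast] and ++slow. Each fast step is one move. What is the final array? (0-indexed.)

(s=0,f=0) a[fast]=0 → fast++
(s=0,f=1) a[fast]=6≠0 swap→a[0]=6 → slow++,fast++
(s=1,f=2) a[fast]=0 → fast++
(s=1,f=3) a[fast]=1≠0 swap→a[1]=1 → slow++,fast++
(s=2,f=4) a[fast]=0 → fast++
(s=2,f=5) a[fast]=8≠0 swap→a[2]=8 → slow++,fast++

[6, 1, 8, 0, 0, 0]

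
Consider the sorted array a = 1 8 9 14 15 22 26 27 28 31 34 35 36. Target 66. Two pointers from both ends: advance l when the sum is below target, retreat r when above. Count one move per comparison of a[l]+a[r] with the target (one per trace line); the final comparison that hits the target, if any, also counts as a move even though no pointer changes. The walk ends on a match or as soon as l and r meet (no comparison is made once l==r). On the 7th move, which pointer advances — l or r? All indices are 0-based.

l

[0,12] 1+36=37 <66 → l++
[1,12] 8+36=44 <66 → l++
[2,12] 9+36=45 <66 → l++
[3,12] 14+36=50 <66 → l++
[4,12] 15+36=51 <66 → l++
[5,12] 22+36=58 <66 → l++
[6,12] 26+36=62 <66 → l++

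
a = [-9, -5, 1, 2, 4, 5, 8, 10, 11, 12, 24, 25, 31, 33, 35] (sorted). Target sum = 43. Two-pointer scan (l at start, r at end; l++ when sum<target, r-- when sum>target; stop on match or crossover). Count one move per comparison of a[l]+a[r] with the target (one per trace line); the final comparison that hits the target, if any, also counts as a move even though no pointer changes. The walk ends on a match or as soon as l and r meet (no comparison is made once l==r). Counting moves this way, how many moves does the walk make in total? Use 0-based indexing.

7 moves

l=0 r=14: -9+35=26 <43, l++
l=1 r=14: -5+35=30 <43, l++
l=2 r=14: 1+35=36 <43, l++
l=3 r=14: 2+35=37 <43, l++
l=4 r=14: 4+35=39 <43, l++
l=5 r=14: 5+35=40 <43, l++
l=6 r=14: 8+35=43, found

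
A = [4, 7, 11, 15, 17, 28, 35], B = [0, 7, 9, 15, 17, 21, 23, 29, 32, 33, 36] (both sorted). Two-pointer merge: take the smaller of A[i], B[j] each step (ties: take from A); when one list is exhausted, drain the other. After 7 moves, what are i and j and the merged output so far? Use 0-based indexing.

i=4, j=3, merged so far=[0, 4, 7, 7, 9, 11, 15]

i=0 j=0: A[i]=4>B[j]=0 take 0, j++
i=0 j=1: A[i]=4<=B[j]=7 take 4, i++
i=1 j=1: A[i]=7<=B[j]=7 take 7, i++
i=2 j=1: A[i]=11>B[j]=7 take 7, j++
i=2 j=2: A[i]=11>B[j]=9 take 9, j++
i=2 j=3: A[i]=11<=B[j]=15 take 11, i++
i=3 j=3: A[i]=15<=B[j]=15 take 15, i++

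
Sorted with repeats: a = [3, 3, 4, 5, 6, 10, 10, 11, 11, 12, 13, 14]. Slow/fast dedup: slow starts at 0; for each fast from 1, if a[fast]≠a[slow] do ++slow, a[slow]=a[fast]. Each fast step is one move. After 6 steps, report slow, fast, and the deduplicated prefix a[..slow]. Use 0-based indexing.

slow=4, fast=7, prefix=[3, 4, 5, 6, 10]

slow=0 fast=1: a[fast]=3=a[slow] dup, fast++
slow=0 fast=2: a[fast]=4≠a[slow]=3 write a[1]=4, slow++,fast++
slow=1 fast=3: a[fast]=5≠a[slow]=4 write a[2]=5, slow++,fast++
slow=2 fast=4: a[fast]=6≠a[slow]=5 write a[3]=6, slow++,fast++
slow=3 fast=5: a[fast]=10≠a[slow]=6 write a[4]=10, slow++,fast++
slow=4 fast=6: a[fast]=10=a[slow] dup, fast++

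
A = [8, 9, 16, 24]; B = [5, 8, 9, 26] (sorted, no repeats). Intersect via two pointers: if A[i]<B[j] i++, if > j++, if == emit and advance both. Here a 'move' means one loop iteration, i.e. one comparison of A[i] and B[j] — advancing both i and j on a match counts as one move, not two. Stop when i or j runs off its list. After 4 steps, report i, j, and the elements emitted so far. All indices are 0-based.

[i=0,j=0] 8>5 → j++
[i=0,j=1] 8==8 emit → i++,j++
[i=1,j=2] 9==9 emit → i++,j++
[i=2,j=3] 16<26 → i++

i=3, j=3, emitted=[8, 9]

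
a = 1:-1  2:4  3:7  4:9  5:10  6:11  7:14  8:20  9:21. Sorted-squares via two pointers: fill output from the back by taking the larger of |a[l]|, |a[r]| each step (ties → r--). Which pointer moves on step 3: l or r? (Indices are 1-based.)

r

l=1 r=9: |-1|<=|21| out[9]=441, r--
l=1 r=8: |-1|<=|20| out[8]=400, r--
l=1 r=7: |-1|<=|14| out[7]=196, r--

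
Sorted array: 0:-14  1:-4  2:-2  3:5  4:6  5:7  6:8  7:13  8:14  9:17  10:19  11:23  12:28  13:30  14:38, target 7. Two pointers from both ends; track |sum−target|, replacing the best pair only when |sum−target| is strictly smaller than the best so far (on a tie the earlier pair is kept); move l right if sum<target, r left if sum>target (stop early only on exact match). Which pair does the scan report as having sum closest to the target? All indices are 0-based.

l=0 r=14: -14+38=24 d=17 *, r--
l=0 r=13: -14+30=16 d=9 *, r--
l=0 r=12: -14+28=14 d=7 *, r--
l=0 r=11: -14+23=9 d=2 *, r--
l=0 r=10: -14+19=5 d=2, l++
l=1 r=10: -4+19=15 d=8, r--
l=1 r=9: -4+17=13 d=6, r--
l=1 r=8: -4+14=10 d=3, r--
l=1 r=7: -4+13=9 d=2, r--
l=1 r=6: -4+8=4 d=3, l++
l=2 r=6: -2+8=6 d=1 *, l++
l=3 r=6: 5+8=13 d=6, r--
l=3 r=5: 5+7=12 d=5, r--
l=3 r=4: 5+6=11 d=4, r--

pair (-2, 8) with sum 6 (|Δ|=1)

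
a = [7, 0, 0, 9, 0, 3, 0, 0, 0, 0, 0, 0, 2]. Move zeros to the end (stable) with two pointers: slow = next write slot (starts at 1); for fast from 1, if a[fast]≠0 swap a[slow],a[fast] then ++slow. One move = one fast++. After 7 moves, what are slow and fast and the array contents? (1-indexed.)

slow=4, fast=8, a=[7, 9, 3, 0, 0, 0, 0, 0, 0, 0, 0, 0, 2]

slow=1 fast=1: a[fast]=7≠0 swap→a[1]=7, slow++,fast++
slow=2 fast=2: a[fast]=0, fast++
slow=2 fast=3: a[fast]=0, fast++
slow=2 fast=4: a[fast]=9≠0 swap→a[2]=9, slow++,fast++
slow=3 fast=5: a[fast]=0, fast++
slow=3 fast=6: a[fast]=3≠0 swap→a[3]=3, slow++,fast++
slow=4 fast=7: a[fast]=0, fast++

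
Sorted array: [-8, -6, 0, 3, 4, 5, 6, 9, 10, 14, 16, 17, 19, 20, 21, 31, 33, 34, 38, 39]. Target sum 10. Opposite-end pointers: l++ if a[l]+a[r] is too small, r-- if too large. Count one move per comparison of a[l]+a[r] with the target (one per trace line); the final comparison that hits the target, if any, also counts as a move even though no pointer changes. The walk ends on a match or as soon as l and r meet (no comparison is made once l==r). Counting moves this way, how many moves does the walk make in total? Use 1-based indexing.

11 moves

l=1 r=20: -8+39=31 >10, r--
l=1 r=19: -8+38=30 >10, r--
l=1 r=18: -8+34=26 >10, r--
l=1 r=17: -8+33=25 >10, r--
l=1 r=16: -8+31=23 >10, r--
l=1 r=15: -8+21=13 >10, r--
l=1 r=14: -8+20=12 >10, r--
l=1 r=13: -8+19=11 >10, r--
l=1 r=12: -8+17=9 <10, l++
l=2 r=12: -6+17=11 >10, r--
l=2 r=11: -6+16=10, found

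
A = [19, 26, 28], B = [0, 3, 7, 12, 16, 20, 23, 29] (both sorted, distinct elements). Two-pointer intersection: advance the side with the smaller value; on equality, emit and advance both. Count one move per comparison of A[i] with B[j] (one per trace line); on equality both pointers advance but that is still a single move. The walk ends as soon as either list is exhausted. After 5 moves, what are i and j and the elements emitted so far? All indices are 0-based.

i=0 j=0: 19>0, j++
i=0 j=1: 19>3, j++
i=0 j=2: 19>7, j++
i=0 j=3: 19>12, j++
i=0 j=4: 19>16, j++

i=0, j=5, emitted=[]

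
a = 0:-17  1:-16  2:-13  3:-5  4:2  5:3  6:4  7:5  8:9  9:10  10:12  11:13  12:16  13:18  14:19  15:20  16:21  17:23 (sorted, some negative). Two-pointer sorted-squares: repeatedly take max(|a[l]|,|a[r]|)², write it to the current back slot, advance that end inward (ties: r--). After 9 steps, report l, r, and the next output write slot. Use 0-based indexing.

[0,17] |-17|<=|23| out[17]=529 → r--
[0,16] |-17|<=|21| out[16]=441 → r--
[0,15] |-17|<=|20| out[15]=400 → r--
[0,14] |-17|<=|19| out[14]=361 → r--
[0,13] |-17|<=|18| out[13]=324 → r--
[0,12] |-17|>|16| out[12]=289 → l++
[1,12] |-16|<=|16| out[11]=256 → r--
[1,11] |-16|>|13| out[10]=256 → l++
[2,11] |-13|<=|13| out[9]=169 → r--

l=2, r=10, next write slot=8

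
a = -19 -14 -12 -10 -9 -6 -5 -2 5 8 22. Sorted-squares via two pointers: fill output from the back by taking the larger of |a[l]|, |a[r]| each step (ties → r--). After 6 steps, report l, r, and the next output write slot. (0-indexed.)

l=0 r=10: |-19|<=|22| out[10]=484, r--
l=0 r=9: |-19|>|8| out[9]=361, l++
l=1 r=9: |-14|>|8| out[8]=196, l++
l=2 r=9: |-12|>|8| out[7]=144, l++
l=3 r=9: |-10|>|8| out[6]=100, l++
l=4 r=9: |-9|>|8| out[5]=81, l++

l=5, r=9, next write slot=4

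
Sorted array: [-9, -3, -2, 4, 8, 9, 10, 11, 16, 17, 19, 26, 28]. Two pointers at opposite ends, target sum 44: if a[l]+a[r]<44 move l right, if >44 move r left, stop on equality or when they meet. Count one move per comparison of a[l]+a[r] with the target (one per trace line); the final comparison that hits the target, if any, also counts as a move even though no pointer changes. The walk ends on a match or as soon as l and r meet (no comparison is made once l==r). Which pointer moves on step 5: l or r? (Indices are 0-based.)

l

l=0 r=12: -9+28=19 <44, l++
l=1 r=12: -3+28=25 <44, l++
l=2 r=12: -2+28=26 <44, l++
l=3 r=12: 4+28=32 <44, l++
l=4 r=12: 8+28=36 <44, l++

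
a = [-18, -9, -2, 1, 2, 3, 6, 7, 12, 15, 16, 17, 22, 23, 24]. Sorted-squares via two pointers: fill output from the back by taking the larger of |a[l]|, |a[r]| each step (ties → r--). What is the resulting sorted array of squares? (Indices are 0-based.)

[0,14] |-18|<=|24| out[14]=576 → r--
[0,13] |-18|<=|23| out[13]=529 → r--
[0,12] |-18|<=|22| out[12]=484 → r--
[0,11] |-18|>|17| out[11]=324 → l++
[1,11] |-9|<=|17| out[10]=289 → r--
[1,10] |-9|<=|16| out[9]=256 → r--
[1,9] |-9|<=|15| out[8]=225 → r--
[1,8] |-9|<=|12| out[7]=144 → r--
[1,7] |-9|>|7| out[6]=81 → l++
[2,7] |-2|<=|7| out[5]=49 → r--
[2,6] |-2|<=|6| out[4]=36 → r--
[2,5] |-2|<=|3| out[3]=9 → r--
[2,4] |-2|<=|2| out[2]=4 → r--
[2,3] |-2|>|1| out[1]=4 → l++
[3,3] |1|<=|1| out[0]=1 → r--

[1, 4, 4, 9, 36, 49, 81, 144, 225, 256, 289, 324, 484, 529, 576]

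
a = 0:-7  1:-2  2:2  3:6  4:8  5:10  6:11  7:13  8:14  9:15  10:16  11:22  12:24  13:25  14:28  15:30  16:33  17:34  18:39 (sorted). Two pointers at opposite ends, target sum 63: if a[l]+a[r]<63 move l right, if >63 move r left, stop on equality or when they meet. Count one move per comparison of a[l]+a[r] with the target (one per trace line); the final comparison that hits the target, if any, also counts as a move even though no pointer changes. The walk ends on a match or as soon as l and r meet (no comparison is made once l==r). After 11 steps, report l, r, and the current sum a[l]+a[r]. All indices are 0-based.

[0,18] -7+39=32 <63 → l++
[1,18] -2+39=37 <63 → l++
[2,18] 2+39=41 <63 → l++
[3,18] 6+39=45 <63 → l++
[4,18] 8+39=47 <63 → l++
[5,18] 10+39=49 <63 → l++
[6,18] 11+39=50 <63 → l++
[7,18] 13+39=52 <63 → l++
[8,18] 14+39=53 <63 → l++
[9,18] 15+39=54 <63 → l++
[10,18] 16+39=55 <63 → l++

l=11, r=18, sum=61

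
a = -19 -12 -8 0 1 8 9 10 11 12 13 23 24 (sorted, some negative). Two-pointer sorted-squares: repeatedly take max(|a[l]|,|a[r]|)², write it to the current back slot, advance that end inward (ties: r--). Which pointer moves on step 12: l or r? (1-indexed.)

l=1 r=13: |-19|<=|24| out[13]=576, r--
l=1 r=12: |-19|<=|23| out[12]=529, r--
l=1 r=11: |-19|>|13| out[11]=361, l++
l=2 r=11: |-12|<=|13| out[10]=169, r--
l=2 r=10: |-12|<=|12| out[9]=144, r--
l=2 r=9: |-12|>|11| out[8]=144, l++
l=3 r=9: |-8|<=|11| out[7]=121, r--
l=3 r=8: |-8|<=|10| out[6]=100, r--
l=3 r=7: |-8|<=|9| out[5]=81, r--
l=3 r=6: |-8|<=|8| out[4]=64, r--
l=3 r=5: |-8|>|1| out[3]=64, l++
l=4 r=5: |0|<=|1| out[2]=1, r--

r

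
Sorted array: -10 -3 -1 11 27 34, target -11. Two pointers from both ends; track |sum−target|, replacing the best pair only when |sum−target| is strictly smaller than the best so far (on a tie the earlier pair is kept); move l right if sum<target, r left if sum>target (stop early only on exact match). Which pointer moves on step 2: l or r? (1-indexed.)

r

[1,6] -10+34=24 d=35 * → r--
[1,5] -10+27=17 d=28 * → r--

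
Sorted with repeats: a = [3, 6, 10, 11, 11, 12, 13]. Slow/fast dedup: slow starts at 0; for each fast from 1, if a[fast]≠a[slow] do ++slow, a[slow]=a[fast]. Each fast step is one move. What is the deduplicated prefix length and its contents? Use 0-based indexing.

length 6; prefix = [3, 6, 10, 11, 12, 13]

(s=0,f=1) a[fast]=6≠a[slow]=3 write a[1]=6 → slow++,fast++
(s=1,f=2) a[fast]=10≠a[slow]=6 write a[2]=10 → slow++,fast++
(s=2,f=3) a[fast]=11≠a[slow]=10 write a[3]=11 → slow++,fast++
(s=3,f=4) a[fast]=11=a[slow] dup → fast++
(s=3,f=5) a[fast]=12≠a[slow]=11 write a[4]=12 → slow++,fast++
(s=4,f=6) a[fast]=13≠a[slow]=12 write a[5]=13 → slow++,fast++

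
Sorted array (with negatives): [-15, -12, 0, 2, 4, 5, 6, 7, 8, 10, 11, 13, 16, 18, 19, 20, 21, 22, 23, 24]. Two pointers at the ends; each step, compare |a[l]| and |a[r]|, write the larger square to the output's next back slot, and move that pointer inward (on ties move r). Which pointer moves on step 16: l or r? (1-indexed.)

l=1 r=20: |-15|<=|24| out[20]=576, r--
l=1 r=19: |-15|<=|23| out[19]=529, r--
l=1 r=18: |-15|<=|22| out[18]=484, r--
l=1 r=17: |-15|<=|21| out[17]=441, r--
l=1 r=16: |-15|<=|20| out[16]=400, r--
l=1 r=15: |-15|<=|19| out[15]=361, r--
l=1 r=14: |-15|<=|18| out[14]=324, r--
l=1 r=13: |-15|<=|16| out[13]=256, r--
l=1 r=12: |-15|>|13| out[12]=225, l++
l=2 r=12: |-12|<=|13| out[11]=169, r--
l=2 r=11: |-12|>|11| out[10]=144, l++
l=3 r=11: |0|<=|11| out[9]=121, r--
l=3 r=10: |0|<=|10| out[8]=100, r--
l=3 r=9: |0|<=|8| out[7]=64, r--
l=3 r=8: |0|<=|7| out[6]=49, r--
l=3 r=7: |0|<=|6| out[5]=36, r--

r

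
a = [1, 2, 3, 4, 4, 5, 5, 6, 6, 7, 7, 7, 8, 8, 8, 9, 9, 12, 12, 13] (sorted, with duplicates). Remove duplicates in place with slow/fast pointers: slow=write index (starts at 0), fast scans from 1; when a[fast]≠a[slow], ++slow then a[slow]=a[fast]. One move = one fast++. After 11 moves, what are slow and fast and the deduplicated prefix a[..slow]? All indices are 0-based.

(s=0,f=1) a[fast]=2≠a[slow]=1 write a[1]=2 → slow++,fast++
(s=1,f=2) a[fast]=3≠a[slow]=2 write a[2]=3 → slow++,fast++
(s=2,f=3) a[fast]=4≠a[slow]=3 write a[3]=4 → slow++,fast++
(s=3,f=4) a[fast]=4=a[slow] dup → fast++
(s=3,f=5) a[fast]=5≠a[slow]=4 write a[4]=5 → slow++,fast++
(s=4,f=6) a[fast]=5=a[slow] dup → fast++
(s=4,f=7) a[fast]=6≠a[slow]=5 write a[5]=6 → slow++,fast++
(s=5,f=8) a[fast]=6=a[slow] dup → fast++
(s=5,f=9) a[fast]=7≠a[slow]=6 write a[6]=7 → slow++,fast++
(s=6,f=10) a[fast]=7=a[slow] dup → fast++
(s=6,f=11) a[fast]=7=a[slow] dup → fast++

slow=6, fast=12, prefix=[1, 2, 3, 4, 5, 6, 7]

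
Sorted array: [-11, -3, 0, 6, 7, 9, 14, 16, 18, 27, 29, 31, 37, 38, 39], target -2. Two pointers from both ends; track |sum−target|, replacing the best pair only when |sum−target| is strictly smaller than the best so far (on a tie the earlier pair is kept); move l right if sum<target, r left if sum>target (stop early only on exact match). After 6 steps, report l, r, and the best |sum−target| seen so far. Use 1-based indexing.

l=1, r=9, best |Δ|=18

[1,15] -11+39=28 d=30 * → r--
[1,14] -11+38=27 d=29 * → r--
[1,13] -11+37=26 d=28 * → r--
[1,12] -11+31=20 d=22 * → r--
[1,11] -11+29=18 d=20 * → r--
[1,10] -11+27=16 d=18 * → r--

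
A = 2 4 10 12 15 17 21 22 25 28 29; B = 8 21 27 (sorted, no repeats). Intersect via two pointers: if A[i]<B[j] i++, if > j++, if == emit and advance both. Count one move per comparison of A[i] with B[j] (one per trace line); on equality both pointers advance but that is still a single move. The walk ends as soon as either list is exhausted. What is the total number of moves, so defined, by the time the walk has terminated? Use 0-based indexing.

11 moves

i=0 j=0: 2<8, i++
i=1 j=0: 4<8, i++
i=2 j=0: 10>8, j++
i=2 j=1: 10<21, i++
i=3 j=1: 12<21, i++
i=4 j=1: 15<21, i++
i=5 j=1: 17<21, i++
i=6 j=1: 21==21 emit, i++,j++
i=7 j=2: 22<27, i++
i=8 j=2: 25<27, i++
i=9 j=2: 28>27, j++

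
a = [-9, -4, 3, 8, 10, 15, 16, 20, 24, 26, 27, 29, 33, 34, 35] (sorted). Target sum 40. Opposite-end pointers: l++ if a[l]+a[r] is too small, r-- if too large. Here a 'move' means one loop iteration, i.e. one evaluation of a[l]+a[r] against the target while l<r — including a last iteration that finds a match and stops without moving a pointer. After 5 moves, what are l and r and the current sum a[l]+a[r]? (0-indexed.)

l=3, r=12, sum=41

[0,14] -9+35=26 <40 → l++
[1,14] -4+35=31 <40 → l++
[2,14] 3+35=38 <40 → l++
[3,14] 8+35=43 >40 → r--
[3,13] 8+34=42 >40 → r--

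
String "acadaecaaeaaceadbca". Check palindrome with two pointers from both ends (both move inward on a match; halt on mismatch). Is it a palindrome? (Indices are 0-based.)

not a palindrome (mismatch at 2,16)

[0,18] 'a'=='a' → l++,r--
[1,17] 'c'=='c' → l++,r--
[2,16] 'a'!='b' → stop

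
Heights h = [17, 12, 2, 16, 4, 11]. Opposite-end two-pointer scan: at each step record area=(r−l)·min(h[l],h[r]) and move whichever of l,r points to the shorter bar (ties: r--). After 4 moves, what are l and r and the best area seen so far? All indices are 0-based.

[0,5] min(17,11)*5=55 best=55 * → r--
[0,4] min(17,4)*4=16 best=55 → r--
[0,3] min(17,16)*3=48 best=55 → r--
[0,2] min(17,2)*2=4 best=55 → r--

l=0, r=1, best area=55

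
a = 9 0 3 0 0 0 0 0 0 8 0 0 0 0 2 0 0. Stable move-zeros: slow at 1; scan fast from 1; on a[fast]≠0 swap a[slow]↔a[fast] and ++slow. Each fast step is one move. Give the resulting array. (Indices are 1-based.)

[9, 3, 8, 2, 0, 0, 0, 0, 0, 0, 0, 0, 0, 0, 0, 0, 0]

(s=1,f=1) a[fast]=9≠0 swap→a[1]=9 → slow++,fast++
(s=2,f=2) a[fast]=0 → fast++
(s=2,f=3) a[fast]=3≠0 swap→a[2]=3 → slow++,fast++
(s=3,f=4) a[fast]=0 → fast++
(s=3,f=5) a[fast]=0 → fast++
(s=3,f=6) a[fast]=0 → fast++
(s=3,f=7) a[fast]=0 → fast++
(s=3,f=8) a[fast]=0 → fast++
(s=3,f=9) a[fast]=0 → fast++
(s=3,f=10) a[fast]=8≠0 swap→a[3]=8 → slow++,fast++
(s=4,f=11) a[fast]=0 → fast++
(s=4,f=12) a[fast]=0 → fast++
(s=4,f=13) a[fast]=0 → fast++
(s=4,f=14) a[fast]=0 → fast++
(s=4,f=15) a[fast]=2≠0 swap→a[4]=2 → slow++,fast++
(s=5,f=16) a[fast]=0 → fast++
(s=5,f=17) a[fast]=0 → fast++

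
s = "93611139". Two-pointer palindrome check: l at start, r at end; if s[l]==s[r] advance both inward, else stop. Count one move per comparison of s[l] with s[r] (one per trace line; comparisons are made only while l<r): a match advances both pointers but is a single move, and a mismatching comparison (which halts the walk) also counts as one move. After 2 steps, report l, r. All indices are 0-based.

l=2, r=5

[0,7] '9'=='9' → l++,r--
[1,6] '3'=='3' → l++,r--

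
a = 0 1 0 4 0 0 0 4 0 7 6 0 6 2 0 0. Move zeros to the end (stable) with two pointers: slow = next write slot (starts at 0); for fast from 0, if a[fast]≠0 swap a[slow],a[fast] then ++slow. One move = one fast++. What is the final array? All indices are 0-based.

(s=0,f=0) a[fast]=0 → fast++
(s=0,f=1) a[fast]=1≠0 swap→a[0]=1 → slow++,fast++
(s=1,f=2) a[fast]=0 → fast++
(s=1,f=3) a[fast]=4≠0 swap→a[1]=4 → slow++,fast++
(s=2,f=4) a[fast]=0 → fast++
(s=2,f=5) a[fast]=0 → fast++
(s=2,f=6) a[fast]=0 → fast++
(s=2,f=7) a[fast]=4≠0 swap→a[2]=4 → slow++,fast++
(s=3,f=8) a[fast]=0 → fast++
(s=3,f=9) a[fast]=7≠0 swap→a[3]=7 → slow++,fast++
(s=4,f=10) a[fast]=6≠0 swap→a[4]=6 → slow++,fast++
(s=5,f=11) a[fast]=0 → fast++
(s=5,f=12) a[fast]=6≠0 swap→a[5]=6 → slow++,fast++
(s=6,f=13) a[fast]=2≠0 swap→a[6]=2 → slow++,fast++
(s=7,f=14) a[fast]=0 → fast++
(s=7,f=15) a[fast]=0 → fast++

[1, 4, 4, 7, 6, 6, 2, 0, 0, 0, 0, 0, 0, 0, 0, 0]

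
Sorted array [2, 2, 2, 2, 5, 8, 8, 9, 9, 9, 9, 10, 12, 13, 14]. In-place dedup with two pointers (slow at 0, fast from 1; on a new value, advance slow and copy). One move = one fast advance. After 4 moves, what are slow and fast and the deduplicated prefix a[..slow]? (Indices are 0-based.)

(s=0,f=1) a[fast]=2=a[slow] dup → fast++
(s=0,f=2) a[fast]=2=a[slow] dup → fast++
(s=0,f=3) a[fast]=2=a[slow] dup → fast++
(s=0,f=4) a[fast]=5≠a[slow]=2 write a[1]=5 → slow++,fast++

slow=1, fast=5, prefix=[2, 5]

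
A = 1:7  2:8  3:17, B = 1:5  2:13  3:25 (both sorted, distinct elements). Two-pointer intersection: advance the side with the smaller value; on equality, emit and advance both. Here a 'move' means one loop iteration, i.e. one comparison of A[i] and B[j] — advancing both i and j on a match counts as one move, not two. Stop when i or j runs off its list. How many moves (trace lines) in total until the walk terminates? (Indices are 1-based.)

i=1 j=1: 7>5, j++
i=1 j=2: 7<13, i++
i=2 j=2: 8<13, i++
i=3 j=2: 17>13, j++
i=3 j=3: 17<25, i++

5 moves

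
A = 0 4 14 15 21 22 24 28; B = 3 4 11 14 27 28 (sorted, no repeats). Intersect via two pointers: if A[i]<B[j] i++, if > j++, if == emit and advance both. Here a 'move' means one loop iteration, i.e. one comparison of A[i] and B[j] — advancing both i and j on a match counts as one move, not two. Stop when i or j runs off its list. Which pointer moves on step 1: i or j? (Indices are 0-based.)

i

[i=0,j=0] 0<3 → i++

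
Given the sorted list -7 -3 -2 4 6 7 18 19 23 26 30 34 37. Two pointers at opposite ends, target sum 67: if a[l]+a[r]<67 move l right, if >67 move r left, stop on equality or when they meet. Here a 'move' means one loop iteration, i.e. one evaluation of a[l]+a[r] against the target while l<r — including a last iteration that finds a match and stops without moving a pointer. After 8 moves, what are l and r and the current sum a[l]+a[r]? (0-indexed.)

l=8, r=12, sum=60

[0,12] -7+37=30 <67 → l++
[1,12] -3+37=34 <67 → l++
[2,12] -2+37=35 <67 → l++
[3,12] 4+37=41 <67 → l++
[4,12] 6+37=43 <67 → l++
[5,12] 7+37=44 <67 → l++
[6,12] 18+37=55 <67 → l++
[7,12] 19+37=56 <67 → l++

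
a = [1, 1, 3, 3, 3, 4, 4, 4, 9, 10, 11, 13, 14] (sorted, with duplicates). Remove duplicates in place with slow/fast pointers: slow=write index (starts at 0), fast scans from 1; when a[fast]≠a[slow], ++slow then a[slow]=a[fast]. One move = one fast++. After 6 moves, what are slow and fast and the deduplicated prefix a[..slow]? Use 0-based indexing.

(s=0,f=1) a[fast]=1=a[slow] dup → fast++
(s=0,f=2) a[fast]=3≠a[slow]=1 write a[1]=3 → slow++,fast++
(s=1,f=3) a[fast]=3=a[slow] dup → fast++
(s=1,f=4) a[fast]=3=a[slow] dup → fast++
(s=1,f=5) a[fast]=4≠a[slow]=3 write a[2]=4 → slow++,fast++
(s=2,f=6) a[fast]=4=a[slow] dup → fast++

slow=2, fast=7, prefix=[1, 3, 4]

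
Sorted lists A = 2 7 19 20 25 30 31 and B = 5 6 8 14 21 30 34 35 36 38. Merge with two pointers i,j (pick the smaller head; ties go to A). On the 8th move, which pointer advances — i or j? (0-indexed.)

[i=0,j=0] A[i]=2<=B[j]=5 take 2 → i++
[i=1,j=0] A[i]=7>B[j]=5 take 5 → j++
[i=1,j=1] A[i]=7>B[j]=6 take 6 → j++
[i=1,j=2] A[i]=7<=B[j]=8 take 7 → i++
[i=2,j=2] A[i]=19>B[j]=8 take 8 → j++
[i=2,j=3] A[i]=19>B[j]=14 take 14 → j++
[i=2,j=4] A[i]=19<=B[j]=21 take 19 → i++
[i=3,j=4] A[i]=20<=B[j]=21 take 20 → i++

i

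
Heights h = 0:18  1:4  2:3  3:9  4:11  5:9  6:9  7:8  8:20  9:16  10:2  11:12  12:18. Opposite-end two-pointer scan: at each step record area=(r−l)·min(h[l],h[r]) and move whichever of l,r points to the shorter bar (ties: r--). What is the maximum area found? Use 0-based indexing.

l=0 r=12: min(18,18)*12=216 best=216 *, r--
l=0 r=11: min(18,12)*11=132 best=216, r--
l=0 r=10: min(18,2)*10=20 best=216, r--
l=0 r=9: min(18,16)*9=144 best=216, r--
l=0 r=8: min(18,20)*8=144 best=216, l++
l=1 r=8: min(4,20)*7=28 best=216, l++
l=2 r=8: min(3,20)*6=18 best=216, l++
l=3 r=8: min(9,20)*5=45 best=216, l++
l=4 r=8: min(11,20)*4=44 best=216, l++
l=5 r=8: min(9,20)*3=27 best=216, l++
l=6 r=8: min(9,20)*2=18 best=216, l++
l=7 r=8: min(8,20)*1=8 best=216, l++

max area = 216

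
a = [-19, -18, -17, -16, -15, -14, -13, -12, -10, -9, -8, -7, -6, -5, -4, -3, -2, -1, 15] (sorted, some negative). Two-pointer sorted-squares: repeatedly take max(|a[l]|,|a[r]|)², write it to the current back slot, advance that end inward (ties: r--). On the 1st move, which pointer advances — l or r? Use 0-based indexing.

[0,18] |-19|>|15| out[18]=361 → l++

l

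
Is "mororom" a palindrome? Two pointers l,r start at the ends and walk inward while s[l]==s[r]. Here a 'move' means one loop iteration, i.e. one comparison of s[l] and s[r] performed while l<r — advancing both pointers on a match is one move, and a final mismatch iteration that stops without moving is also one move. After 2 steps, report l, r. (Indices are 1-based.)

l=1 r=7: 'm'=='m', l++,r--
l=2 r=6: 'o'=='o', l++,r--

l=3, r=5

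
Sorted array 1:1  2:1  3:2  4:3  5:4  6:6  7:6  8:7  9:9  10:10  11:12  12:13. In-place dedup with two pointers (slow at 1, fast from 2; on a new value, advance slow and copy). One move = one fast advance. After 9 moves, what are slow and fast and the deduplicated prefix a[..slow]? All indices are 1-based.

slow=8, fast=11, prefix=[1, 2, 3, 4, 6, 7, 9, 10]

slow=1 fast=2: a[fast]=1=a[slow] dup, fast++
slow=1 fast=3: a[fast]=2≠a[slow]=1 write a[2]=2, slow++,fast++
slow=2 fast=4: a[fast]=3≠a[slow]=2 write a[3]=3, slow++,fast++
slow=3 fast=5: a[fast]=4≠a[slow]=3 write a[4]=4, slow++,fast++
slow=4 fast=6: a[fast]=6≠a[slow]=4 write a[5]=6, slow++,fast++
slow=5 fast=7: a[fast]=6=a[slow] dup, fast++
slow=5 fast=8: a[fast]=7≠a[slow]=6 write a[6]=7, slow++,fast++
slow=6 fast=9: a[fast]=9≠a[slow]=7 write a[7]=9, slow++,fast++
slow=7 fast=10: a[fast]=10≠a[slow]=9 write a[8]=10, slow++,fast++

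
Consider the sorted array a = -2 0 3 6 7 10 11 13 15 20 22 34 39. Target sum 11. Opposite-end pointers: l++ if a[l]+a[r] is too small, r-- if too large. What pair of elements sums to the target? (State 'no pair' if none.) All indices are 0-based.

(-2, 13)

l=0 r=12: -2+39=37 >11, r--
l=0 r=11: -2+34=32 >11, r--
l=0 r=10: -2+22=20 >11, r--
l=0 r=9: -2+20=18 >11, r--
l=0 r=8: -2+15=13 >11, r--
l=0 r=7: -2+13=11, found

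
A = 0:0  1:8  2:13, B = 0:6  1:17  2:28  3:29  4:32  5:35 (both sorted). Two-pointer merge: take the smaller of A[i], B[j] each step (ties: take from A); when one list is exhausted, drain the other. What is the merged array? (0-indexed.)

i=0 j=0: A[i]=0<=B[j]=6 take 0, i++
i=1 j=0: A[i]=8>B[j]=6 take 6, j++
i=1 j=1: A[i]=8<=B[j]=17 take 8, i++
i=2 j=1: A[i]=13<=B[j]=17 take 13, i++
i=3 j=1: A done, take B[j]=17, j++
i=3 j=2: A done, take B[j]=28, j++
i=3 j=3: A done, take B[j]=29, j++
i=3 j=4: A done, take B[j]=32, j++
i=3 j=5: A done, take B[j]=35, j++

[0, 6, 8, 13, 17, 28, 29, 32, 35]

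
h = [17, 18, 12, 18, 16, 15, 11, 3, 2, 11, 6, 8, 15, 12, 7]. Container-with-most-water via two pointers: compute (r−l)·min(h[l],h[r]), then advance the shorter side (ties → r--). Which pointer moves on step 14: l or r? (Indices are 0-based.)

[0,14] min(17,7)*14=98 best=98 * → r--
[0,13] min(17,12)*13=156 best=156 * → r--
[0,12] min(17,15)*12=180 best=180 * → r--
[0,11] min(17,8)*11=88 best=180 → r--
[0,10] min(17,6)*10=60 best=180 → r--
[0,9] min(17,11)*9=99 best=180 → r--
[0,8] min(17,2)*8=16 best=180 → r--
[0,7] min(17,3)*7=21 best=180 → r--
[0,6] min(17,11)*6=66 best=180 → r--
[0,5] min(17,15)*5=75 best=180 → r--
[0,4] min(17,16)*4=64 best=180 → r--
[0,3] min(17,18)*3=51 best=180 → l++
[1,3] min(18,18)*2=36 best=180 → r--
[1,2] min(18,12)*1=12 best=180 → r--

r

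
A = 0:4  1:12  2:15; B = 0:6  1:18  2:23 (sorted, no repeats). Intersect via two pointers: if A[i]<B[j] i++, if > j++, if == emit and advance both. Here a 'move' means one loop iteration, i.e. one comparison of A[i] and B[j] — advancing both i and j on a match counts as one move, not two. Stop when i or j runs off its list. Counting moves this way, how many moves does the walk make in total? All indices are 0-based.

[i=0,j=0] 4<6 → i++
[i=1,j=0] 12>6 → j++
[i=1,j=1] 12<18 → i++
[i=2,j=1] 15<18 → i++

4 moves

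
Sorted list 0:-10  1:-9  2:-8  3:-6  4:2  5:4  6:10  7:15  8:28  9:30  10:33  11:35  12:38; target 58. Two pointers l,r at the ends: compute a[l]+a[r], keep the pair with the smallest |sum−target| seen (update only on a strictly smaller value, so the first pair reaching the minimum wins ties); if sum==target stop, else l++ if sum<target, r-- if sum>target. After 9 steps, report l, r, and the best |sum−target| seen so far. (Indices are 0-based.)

l=8, r=11, best |Δ|=5

[0,12] -10+38=28 d=30 * → l++
[1,12] -9+38=29 d=29 * → l++
[2,12] -8+38=30 d=28 * → l++
[3,12] -6+38=32 d=26 * → l++
[4,12] 2+38=40 d=18 * → l++
[5,12] 4+38=42 d=16 * → l++
[6,12] 10+38=48 d=10 * → l++
[7,12] 15+38=53 d=5 * → l++
[8,12] 28+38=66 d=8 → r--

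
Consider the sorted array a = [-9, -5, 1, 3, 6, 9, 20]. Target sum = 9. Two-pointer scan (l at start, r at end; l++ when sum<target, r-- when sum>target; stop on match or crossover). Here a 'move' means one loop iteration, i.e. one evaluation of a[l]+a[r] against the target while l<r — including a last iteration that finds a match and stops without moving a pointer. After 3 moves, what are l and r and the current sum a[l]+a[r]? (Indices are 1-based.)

l=3, r=6, sum=10

l=1 r=7: -9+20=11 >9, r--
l=1 r=6: -9+9=0 <9, l++
l=2 r=6: -5+9=4 <9, l++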